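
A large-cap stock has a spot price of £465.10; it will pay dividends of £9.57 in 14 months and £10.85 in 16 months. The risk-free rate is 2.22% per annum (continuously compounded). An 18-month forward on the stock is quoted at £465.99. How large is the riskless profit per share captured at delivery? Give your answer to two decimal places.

£5.67 per share

PV(dividends) I = 9.57·e^(−0.0222·14/12) + 10.85·e^(−0.0222·16/12) = 19.8589
Fair forward F* = (S − I)·e^(rT) = (465.10 − 19.8589)·e^0.033300 = 445.2411 × 1.033861 = 460.3174
Market £465.99 > fair 460.3174: forward overpriced → cash-and-carry (borrow at r, buy the stock and collect the dividends, short the forward).
Profit at T = |F_mkt − F*| = |465.99 − 460.3174| = £5.67 per share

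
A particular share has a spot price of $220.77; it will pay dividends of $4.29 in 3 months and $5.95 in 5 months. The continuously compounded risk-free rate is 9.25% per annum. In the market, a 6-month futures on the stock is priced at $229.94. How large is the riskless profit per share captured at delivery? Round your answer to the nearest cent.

$9.11 per share

PV(dividends) I = 4.29·e^(−0.0925·3/12) + 5.95·e^(−0.0925·5/12) = 9.9170
Fair futures F* = (S − I)·e^(rT) = (220.77 − 9.9170)·e^0.046250 = 210.8530 × 1.047336 = 220.8339
Market $229.94 > fair 220.8339: forward overpriced → cash-and-carry (borrow at r, buy the stock and collect the dividends, short the forward).
Profit at T = |F_mkt − F*| = |229.94 − 220.8339| = $9.11 per share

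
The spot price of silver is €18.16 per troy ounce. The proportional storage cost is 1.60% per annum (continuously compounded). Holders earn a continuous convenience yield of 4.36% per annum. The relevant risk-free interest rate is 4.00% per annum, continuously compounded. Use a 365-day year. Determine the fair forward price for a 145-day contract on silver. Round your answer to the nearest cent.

€18.25 per troy ounce

Net carry = r + u − y = 0.0400 + 0.0160 − 0.0436 = 0.0124
F = S·e^((r+u−y)T) = 18.16 · e^(0.0124 × 145/365) = 18.16 · e^0.004926
= 18.16 × 1.004938 = €18.25 per troy ounce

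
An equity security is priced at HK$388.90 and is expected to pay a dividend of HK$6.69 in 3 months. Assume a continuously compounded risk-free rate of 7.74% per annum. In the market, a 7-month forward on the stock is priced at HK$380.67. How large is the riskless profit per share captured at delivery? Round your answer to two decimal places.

PV(dividends) I = 6.69·e^(−0.0774·3/12) = 6.5618
Fair forward F* = (S − I)·e^(rT) = (388.90 − 6.5618)·e^0.045150 = 382.3382 × 1.046185 = 399.9965
Market HK$380.67 < fair 399.9965: forward underpriced → reverse cash-and-carry (short the stock, invest proceeds at r, pay the dividends, go long the forward).
Profit at T = |F_mkt − F*| = |380.67 − 399.9965| = HK$19.33 per share

HK$19.33 per share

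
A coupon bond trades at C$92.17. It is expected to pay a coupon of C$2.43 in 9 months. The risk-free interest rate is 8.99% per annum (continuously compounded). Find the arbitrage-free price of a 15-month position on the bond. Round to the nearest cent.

PV(coupons) I = 2.43·e^(−0.0899·9/12)
I = 2.2716
F = (S − I)·e^(rT) = (92.17 − 2.2716) · e^(0.0899·15/12)
= 89.8984 · e^0.112375 = 89.8984 × 1.118932 = C$100.59

C$100.59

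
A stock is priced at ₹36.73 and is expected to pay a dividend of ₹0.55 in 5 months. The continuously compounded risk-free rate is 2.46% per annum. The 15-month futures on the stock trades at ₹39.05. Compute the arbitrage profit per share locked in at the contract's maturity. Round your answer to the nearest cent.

PV(dividends) I = 0.55·e^(−0.0246·5/12) = 0.5444
Fair futures F* = (S − I)·e^(rT) = (36.73 − 0.5444)·e^0.030750 = 36.1856 × 1.031228 = 37.3156
Market ₹39.05 > fair 37.3156: forward overpriced → cash-and-carry (borrow at r, buy the stock and collect the dividends, short the forward).
Profit at T = |F_mkt − F*| = |39.05 − 37.3156| = ₹1.73 per share

₹1.73 per share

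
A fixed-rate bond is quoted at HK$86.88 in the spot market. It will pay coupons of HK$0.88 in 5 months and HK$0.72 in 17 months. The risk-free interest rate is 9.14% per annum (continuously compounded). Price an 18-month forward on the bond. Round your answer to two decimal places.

HK$97.95

PV(coupons) I = 0.88·e^(−0.0914·5/12) + 0.72·e^(−0.0914·17/12)
I = 0.8471 + 0.6326 = 1.4797
F = (S − I)·e^(rT) = (86.88 − 1.4797) · e^(0.0914·18/12)
= 85.4003 · e^0.137100 = 85.4003 × 1.146943 = HK$97.95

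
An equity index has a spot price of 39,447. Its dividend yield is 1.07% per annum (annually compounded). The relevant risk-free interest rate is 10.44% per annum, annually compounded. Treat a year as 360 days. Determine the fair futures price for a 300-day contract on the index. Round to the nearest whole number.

42,472

F = S · (1+r)^T / (1+q)^T
= 39447 × 1.086272 / 1.008909 = 39447 × 1.076680
F = 42,472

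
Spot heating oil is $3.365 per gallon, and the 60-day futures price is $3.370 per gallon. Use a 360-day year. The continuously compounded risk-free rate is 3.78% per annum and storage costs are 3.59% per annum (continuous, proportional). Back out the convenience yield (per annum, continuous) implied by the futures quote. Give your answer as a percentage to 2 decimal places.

F = S·e^((r+u−y)T) ⇒ (r+u−y) = ln(F/S)/T
ln(3.370/3.365) = 0.001485; /T ⇒ 0.008910
y = r + u − ln(F/S)/T = 0.0378 + 0.0359 − 0.008910 = 0.064790
y = 6.48%

6.48%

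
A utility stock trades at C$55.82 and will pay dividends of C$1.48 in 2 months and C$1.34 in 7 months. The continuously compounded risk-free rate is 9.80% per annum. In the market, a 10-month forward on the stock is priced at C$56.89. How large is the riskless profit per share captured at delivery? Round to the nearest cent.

PV(dividends) I = 1.48·e^(−0.0980·2/12) + 1.34·e^(−0.0980·7/12) = 2.7216
Fair forward F* = (S − I)·e^(rT) = (55.82 − 2.7216)·e^0.081667 = 53.0984 × 1.085094 = 57.6168
Market C$56.89 < fair 57.6168: forward underpriced → reverse cash-and-carry (short the stock, invest proceeds at r, pay the dividends, go long the forward).
Profit at T = |F_mkt − F*| = |56.89 − 57.6168| = C$0.73 per share

C$0.73 per share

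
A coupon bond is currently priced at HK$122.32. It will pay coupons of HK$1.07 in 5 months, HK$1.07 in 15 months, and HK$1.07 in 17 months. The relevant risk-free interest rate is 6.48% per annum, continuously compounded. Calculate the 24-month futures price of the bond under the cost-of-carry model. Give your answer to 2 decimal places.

HK$135.83

PV(coupons) I = 1.07·e^(−0.0648·5/12) + 1.07·e^(−0.0648·15/12) + 1.07·e^(−0.0648·17/12)
I = 1.0415 + 0.9867 + 0.9761 = 3.0043
F = (S − I)·e^(rT) = (122.32 − 3.0043) · e^(0.0648·24/12)
= 119.3157 · e^0.129600 = 119.3157 × 1.138373 = HK$135.83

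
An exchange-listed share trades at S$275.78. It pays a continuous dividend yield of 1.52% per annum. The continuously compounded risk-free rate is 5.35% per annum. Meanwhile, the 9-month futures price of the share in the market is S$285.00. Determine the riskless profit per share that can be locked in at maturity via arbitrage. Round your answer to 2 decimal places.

Fair futures: F* = S·e^(carry·T), with carry = (r − q) = 0.0535 − 0.0152 = 0.0383
F* = 275.78 · e^(0.0383 × 9/12) = 275.78 · e^0.028725 = 275.78 × 1.029142 = S$283.8168
Market S$285.00 > fair S$283.8168: forward overpriced → cash-and-carry (buy spot, short the forward).
At maturity, profit = |F_mkt − F*| = |285.00 − 283.8168| = S$1.18 per share

S$1.18 per share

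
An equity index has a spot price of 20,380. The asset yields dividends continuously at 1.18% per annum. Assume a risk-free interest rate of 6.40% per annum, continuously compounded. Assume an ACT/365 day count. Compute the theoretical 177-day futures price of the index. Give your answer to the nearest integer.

F = S·e^((r − q)T) = 20380 · e^((0.0640 − 0.0118) × 177/365)
= 20380 · e^0.025313 = 20380 × 1.025636
F = 20,902

20,902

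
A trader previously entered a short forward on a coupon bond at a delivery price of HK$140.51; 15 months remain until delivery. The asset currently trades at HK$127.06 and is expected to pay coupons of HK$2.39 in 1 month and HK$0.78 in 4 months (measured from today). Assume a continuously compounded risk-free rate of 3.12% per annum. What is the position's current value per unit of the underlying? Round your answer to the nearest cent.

PV(remaining coupons) I = 2.39·e^(−0.0312·1/12) + 0.78·e^(−0.0312·4/12) = 3.1557
Current forward F = (S − I)·e^(rT) = (127.06 − 3.1557)·e^(0.0312·15/12) = 123.9043 × 1.039770 = 128.8320
Value (long) = (F − K)·e^(−rT) = (128.8320 − 140.51) × 0.961751 = -11.2313
Short position value = −(long value) = HK$11.23

HK$11.23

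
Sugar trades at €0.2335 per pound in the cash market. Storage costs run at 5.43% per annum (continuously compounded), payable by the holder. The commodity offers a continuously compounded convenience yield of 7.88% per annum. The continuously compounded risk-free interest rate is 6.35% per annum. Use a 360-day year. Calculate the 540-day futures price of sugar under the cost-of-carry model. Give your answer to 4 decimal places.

€0.2476 per pound

Net carry = r + u − y = 0.0635 + 0.0543 − 0.0788 = 0.0390
F = S·e^((r+u−y)T) = 0.2335 · e^(0.0390 × 540/360) = 0.2335 · e^0.058500
= 0.2335 × 1.060245 = €0.2476 per pound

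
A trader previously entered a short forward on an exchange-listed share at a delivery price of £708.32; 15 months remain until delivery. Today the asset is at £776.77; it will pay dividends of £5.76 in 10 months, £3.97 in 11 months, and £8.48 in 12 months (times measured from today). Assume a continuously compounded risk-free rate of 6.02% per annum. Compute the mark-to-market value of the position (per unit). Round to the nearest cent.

-£102.58

PV(remaining dividends) I = 5.76·e^(−0.0602·10/12) + 3.97·e^(−0.0602·11/12) + 8.48·e^(−0.0602·12/12) = 17.2196
Current forward F = (S − I)·e^(rT) = (776.77 − 17.2196)·e^(0.0602·15/12) = 759.5504 × 1.078154 = 818.9123
Value (long) = (F − K)·e^(−rT) = (818.9123 − 708.32) × 0.927512 = 102.5757
Short position value = −(long value) = -£102.58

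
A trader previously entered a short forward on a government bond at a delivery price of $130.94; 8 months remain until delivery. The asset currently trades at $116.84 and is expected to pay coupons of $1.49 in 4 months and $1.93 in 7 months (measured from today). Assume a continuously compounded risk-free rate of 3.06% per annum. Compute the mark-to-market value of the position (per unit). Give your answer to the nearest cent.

PV(remaining coupons) I = 1.49·e^(−0.0306·4/12) + 1.93·e^(−0.0306·7/12) = 3.3707
Current forward F = (S − I)·e^(rT) = (116.84 − 3.3707)·e^(0.0306·8/12) = 113.4693 × 1.020610 = 115.8079
Value (long) = (F − K)·e^(−rT) = (115.8079 − 130.94) × 0.979807 = -14.8265
Short position value = −(long value) = $14.83

$14.83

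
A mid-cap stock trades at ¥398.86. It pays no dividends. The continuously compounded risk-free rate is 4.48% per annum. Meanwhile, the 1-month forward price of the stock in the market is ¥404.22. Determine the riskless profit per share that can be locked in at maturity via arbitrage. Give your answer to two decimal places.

¥3.87 per share

Fair forward: F* = S·e^(carry·T), with carry = r = 0.0448
F* = 398.86 · e^(0.0448 × 1/12) = 398.86 · e^0.003733 = 398.86 × 1.003740 = ¥400.3517
Market ¥404.22 > fair ¥400.3517: forward overpriced → cash-and-carry (buy spot, short the forward).
At maturity, profit = |F_mkt − F*| = |404.22 − 400.3517| = ¥3.87 per share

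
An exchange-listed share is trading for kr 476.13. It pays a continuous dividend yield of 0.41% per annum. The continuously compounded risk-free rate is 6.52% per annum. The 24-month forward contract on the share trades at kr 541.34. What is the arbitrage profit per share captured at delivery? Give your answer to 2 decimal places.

Fair forward: F* = S·e^(carry·T), with carry = (r − q) = 0.0652 − 0.0041 = 0.0611
F* = 476.13 · e^(0.0611 × 24/12) = 476.13 · e^0.122200 = 476.13 × 1.129980 = kr 538.0174
Market kr 541.34 > fair kr 538.0174: forward overpriced → cash-and-carry (buy spot, short the forward).
At maturity, profit = |F_mkt − F*| = |541.34 − 538.0174| = kr 3.32 per share

kr 3.32 per share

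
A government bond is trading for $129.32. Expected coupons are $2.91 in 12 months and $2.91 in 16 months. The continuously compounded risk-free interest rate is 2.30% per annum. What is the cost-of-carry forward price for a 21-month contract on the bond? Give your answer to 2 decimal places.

PV(coupons) I = 2.91·e^(−0.0230·12/12) + 2.91·e^(−0.0230·16/12)
I = 2.8438 + 2.8221 = 5.6659
F = (S − I)·e^(rT) = (129.32 − 5.6659) · e^(0.0230·21/12)
= 123.6541 · e^0.040250 = 123.6541 × 1.041071 = $128.73

$128.73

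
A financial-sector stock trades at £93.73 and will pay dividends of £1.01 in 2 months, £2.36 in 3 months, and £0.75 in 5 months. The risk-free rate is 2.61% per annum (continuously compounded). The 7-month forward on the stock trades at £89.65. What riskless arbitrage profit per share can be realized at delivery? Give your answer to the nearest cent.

PV(dividends) I = 1.01·e^(−0.0261·2/12) + 2.36·e^(−0.0261·3/12) + 0.75·e^(−0.0261·5/12) = 4.0922
Fair forward F* = (S − I)·e^(rT) = (93.73 − 4.0922)·e^0.015225 = 89.6378 × 1.015341 = 91.0129
Market £89.65 < fair 91.0129: forward underpriced → reverse cash-and-carry (short the stock, invest proceeds at r, pay the dividends, go long the forward).
Profit at T = |F_mkt − F*| = |89.65 − 91.0129| = £1.36 per share

£1.36 per share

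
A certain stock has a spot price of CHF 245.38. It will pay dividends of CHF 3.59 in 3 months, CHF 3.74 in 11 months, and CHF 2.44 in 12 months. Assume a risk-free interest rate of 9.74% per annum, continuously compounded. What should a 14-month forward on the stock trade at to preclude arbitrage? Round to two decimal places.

PV(dividends) I = 3.59·e^(−0.0974·3/12) + 3.74·e^(−0.0974·11/12) + 2.44·e^(−0.0974·12/12)
I = 3.5036 + 3.4206 + 2.2136 = 9.1378
F = (S − I)·e^(rT) = (245.38 − 9.1378) · e^(0.0974·14/12)
= 236.2422 · e^0.113633 = 236.2422 × 1.120341 = CHF 264.67

CHF 264.67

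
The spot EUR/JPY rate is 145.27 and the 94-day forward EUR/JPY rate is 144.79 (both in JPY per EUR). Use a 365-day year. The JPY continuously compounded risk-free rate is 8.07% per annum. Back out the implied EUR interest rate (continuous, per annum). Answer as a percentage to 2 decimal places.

9.36%

F = S·e^((r_JPY − r_EUR)T) ⇒ r_EUR = r_JPY − ln(F/S)/T
ln(144.79/145.27) = -0.003310; /(94/365) = -0.012853
r_EUR = 0.0807 + 0.012853 = 0.093553
r_EUR = 9.36%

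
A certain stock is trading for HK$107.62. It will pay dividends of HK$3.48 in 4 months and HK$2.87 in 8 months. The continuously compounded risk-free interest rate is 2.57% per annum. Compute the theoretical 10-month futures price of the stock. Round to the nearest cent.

HK$103.54

PV(dividends) I = 3.48·e^(−0.0257·4/12) + 2.87·e^(−0.0257·8/12)
I = 3.4503 + 2.8212 = 6.2715
F = (S − I)·e^(rT) = (107.62 − 6.2715) · e^(0.0257·10/12)
= 101.3485 · e^0.021417 = 101.3485 × 1.021648 = HK$103.54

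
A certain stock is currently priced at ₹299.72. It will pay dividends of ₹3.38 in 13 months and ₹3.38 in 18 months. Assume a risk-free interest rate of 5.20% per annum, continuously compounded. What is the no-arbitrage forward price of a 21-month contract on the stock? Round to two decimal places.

PV(dividends) I = 3.38·e^(−0.0520·13/12) + 3.38·e^(−0.0520·18/12)
I = 3.1949 + 3.1264 = 6.3213
F = (S − I)·e^(rT) = (299.72 − 6.3213) · e^(0.0520·21/12)
= 293.3987 · e^0.091000 = 293.3987 × 1.095269 = ₹321.35

₹321.35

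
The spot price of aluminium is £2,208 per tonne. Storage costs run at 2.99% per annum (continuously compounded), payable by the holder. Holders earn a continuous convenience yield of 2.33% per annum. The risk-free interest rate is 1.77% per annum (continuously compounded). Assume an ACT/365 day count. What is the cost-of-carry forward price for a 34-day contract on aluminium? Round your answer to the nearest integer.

Net carry = r + u − y = 0.0177 + 0.0299 − 0.0233 = 0.0243
F = S·e^((r+u−y)T) = 2208 · e^(0.0243 × 34/365) = 2208 · e^0.002264
= 2208 × 1.002267 = £2,213 per tonne

£2,213 per tonne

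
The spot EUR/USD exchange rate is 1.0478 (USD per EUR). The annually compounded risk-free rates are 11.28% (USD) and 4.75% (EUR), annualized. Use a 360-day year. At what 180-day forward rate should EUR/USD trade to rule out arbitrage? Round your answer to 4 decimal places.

By covered interest parity, F = S · (1+r_USD)^T / (1+r_EUR)^T
= 1.0478 × 1.054893 / 1.023474 = 1.0478 × 1.030698
F = 1.0800 USD per EUR

1.0800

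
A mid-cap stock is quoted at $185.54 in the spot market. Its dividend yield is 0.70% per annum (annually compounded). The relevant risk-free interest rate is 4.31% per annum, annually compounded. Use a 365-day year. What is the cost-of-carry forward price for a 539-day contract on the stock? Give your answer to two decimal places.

$195.45

F = S · (1+r)^T / (1+q)^T
= 185.54 × 1.064295 / 1.010354 = 185.54 × 1.053388
F = $195.45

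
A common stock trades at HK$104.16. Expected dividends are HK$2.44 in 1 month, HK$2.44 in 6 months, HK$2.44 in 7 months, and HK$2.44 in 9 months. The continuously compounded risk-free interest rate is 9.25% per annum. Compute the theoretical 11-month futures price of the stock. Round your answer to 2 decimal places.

PV(dividends) I = 2.44·e^(−0.0925·1/12) + 2.44·e^(−0.0925·6/12) + 2.44·e^(−0.0925·7/12) + 2.44·e^(−0.0925·9/12)
I = 2.4213 + 2.3297 + 2.3118 + 2.2765 = 9.3393
F = (S − I)·e^(rT) = (104.16 − 9.3393) · e^(0.0925·11/12)
= 94.8207 · e^0.084792 = 94.8207 × 1.088491 = HK$103.21

HK$103.21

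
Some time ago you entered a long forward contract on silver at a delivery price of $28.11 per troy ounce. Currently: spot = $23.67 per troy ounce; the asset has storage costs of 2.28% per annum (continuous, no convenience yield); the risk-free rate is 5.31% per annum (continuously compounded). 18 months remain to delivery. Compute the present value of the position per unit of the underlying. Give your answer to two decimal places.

Current fair forward for the remaining 18 months: F = S·e^((r + u)·T), (r + u) = 0.0531 + 0.0228 = 0.0759
F = 23.67 · e^(0.0759 × 18/12) = 23.67 × 1.120584 = 26.5242
Value of long forward = (F − K)·e^(−rT) = (26.5242 − 28.11) · e^(−0.0531·18/12)
= -1.5858 × 0.923439 = -1.46

-$1.46 per troy ounce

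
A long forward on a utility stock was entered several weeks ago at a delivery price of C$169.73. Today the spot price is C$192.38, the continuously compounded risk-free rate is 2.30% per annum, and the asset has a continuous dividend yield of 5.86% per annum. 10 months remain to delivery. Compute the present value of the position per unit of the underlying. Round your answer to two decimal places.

C$16.70

Current fair forward for the remaining 10 months: F = S·e^((r − q)·T), (r − q) = 0.0230 − 0.0586 = -0.0356
F = 192.38 · e^(-0.0356 × 10/12) = 192.38 × 0.970769 = 186.7565
Value of long forward = (F − K)·e^(−rT) = (186.7565 − 169.73) · e^(−0.0230·10/12)
= 17.0265 × 0.981016 = 16.70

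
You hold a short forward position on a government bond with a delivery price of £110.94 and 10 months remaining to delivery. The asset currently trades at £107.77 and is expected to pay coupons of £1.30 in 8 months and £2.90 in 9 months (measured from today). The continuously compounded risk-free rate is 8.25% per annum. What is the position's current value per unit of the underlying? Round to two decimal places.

-£0.24

PV(remaining coupons) I = 1.30·e^(−0.0825·8/12) + 2.90·e^(−0.0825·9/12) = 3.9564
Current forward F = (S − I)·e^(rT) = (107.77 − 3.9564)·e^(0.0825·10/12) = 103.8136 × 1.071168 = 111.2018
Value (long) = (F − K)·e^(−rT) = (111.2018 − 110.94) × 0.933560 = 0.2444
Short position value = −(long value) = -£0.24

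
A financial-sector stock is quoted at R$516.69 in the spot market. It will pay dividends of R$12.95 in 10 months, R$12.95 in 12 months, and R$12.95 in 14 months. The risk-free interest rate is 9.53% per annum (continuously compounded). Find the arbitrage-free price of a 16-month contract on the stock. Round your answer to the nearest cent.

PV(dividends) I = 12.95·e^(−0.0953·10/12) + 12.95·e^(−0.0953·12/12) + 12.95·e^(−0.0953·14/12)
I = 11.9613 + 11.7728 + 11.5873 = 35.3214
F = (S − I)·e^(rT) = (516.69 − 35.3214) · e^(0.0953·16/12)
= 481.3686 · e^0.127067 = 481.3686 × 1.135493 = R$546.59

R$546.59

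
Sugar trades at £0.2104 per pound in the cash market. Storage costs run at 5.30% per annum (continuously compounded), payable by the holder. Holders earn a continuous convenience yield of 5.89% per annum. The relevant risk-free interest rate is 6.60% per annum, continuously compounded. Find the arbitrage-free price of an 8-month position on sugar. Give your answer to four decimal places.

£0.2190 per pound

Net carry = r + u − y = 0.0660 + 0.0530 − 0.0589 = 0.0601
F = S·e^((r+u−y)T) = 0.2104 · e^(0.0601 × 8/12) = 0.2104 · e^0.040067
= 0.2104 × 1.040881 = £0.2190 per pound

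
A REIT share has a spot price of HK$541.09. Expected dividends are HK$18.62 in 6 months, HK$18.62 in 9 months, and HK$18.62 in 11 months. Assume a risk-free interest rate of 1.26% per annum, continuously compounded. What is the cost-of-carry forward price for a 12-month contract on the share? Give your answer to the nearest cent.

PV(dividends) I = 18.62·e^(−0.0126·6/12) + 18.62·e^(−0.0126·9/12) + 18.62·e^(−0.0126·11/12)
I = 18.5031 + 18.4449 + 18.4062 = 55.3542
F = (S − I)·e^(rT) = (541.09 − 55.3542) · e^(0.0126·12/12)
= 485.7358 · e^0.012600 = 485.7358 × 1.012680 = HK$491.89

HK$491.89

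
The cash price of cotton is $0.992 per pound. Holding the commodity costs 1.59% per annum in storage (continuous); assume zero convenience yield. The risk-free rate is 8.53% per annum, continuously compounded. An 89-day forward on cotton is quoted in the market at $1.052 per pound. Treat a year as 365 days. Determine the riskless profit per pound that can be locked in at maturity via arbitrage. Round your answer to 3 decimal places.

Fair forward: F* = S·e^(carry·T), with carry = (r + u) = 0.0853 + 0.0159 = 0.1012
F* = 0.992 · e^(0.1012 × 89/365) = 0.992 · e^0.024676 = 0.992 × 1.024983 = $1.0168
Market $1.052 > fair $1.0168: forward overpriced → cash-and-carry (buy spot, short the forward).
At maturity, profit = |F_mkt − F*| = |1.052 − 1.0168| = $0.035 per pound

$0.035 per pound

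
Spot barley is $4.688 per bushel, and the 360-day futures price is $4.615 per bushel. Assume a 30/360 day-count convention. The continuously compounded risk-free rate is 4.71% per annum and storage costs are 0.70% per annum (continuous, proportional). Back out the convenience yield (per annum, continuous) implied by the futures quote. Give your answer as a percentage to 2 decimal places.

6.98%

F = S·e^((r+u−y)T) ⇒ (r+u−y) = ln(F/S)/T
ln(4.615/4.688) = -0.015694; /T ⇒ -0.015694
y = r + u − ln(F/S)/T = 0.0471 + 0.0070 + 0.015694 = 0.069794
y = 6.98%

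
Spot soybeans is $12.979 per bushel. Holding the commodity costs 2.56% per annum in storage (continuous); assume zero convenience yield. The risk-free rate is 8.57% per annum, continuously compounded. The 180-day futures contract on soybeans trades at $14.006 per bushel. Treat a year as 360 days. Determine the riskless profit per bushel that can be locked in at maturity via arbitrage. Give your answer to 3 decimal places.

$0.284 per bushel

Fair futures: F* = S·e^(carry·T), with carry = (r + u) = 0.0857 + 0.0256 = 0.1113
F* = 12.979 · e^(0.1113 × 180/360) = 12.979 · e^0.055650 = 12.979 × 1.057228 = $13.7218
Market $14.006 > fair $13.7218: forward overpriced → cash-and-carry (buy spot, short the forward).
At maturity, profit = |F_mkt − F*| = |14.006 − 13.7218| = $0.284 per bushel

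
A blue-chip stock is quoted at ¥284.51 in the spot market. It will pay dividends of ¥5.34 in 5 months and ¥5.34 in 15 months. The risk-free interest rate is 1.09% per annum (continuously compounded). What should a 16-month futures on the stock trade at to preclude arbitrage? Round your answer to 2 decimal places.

¥277.94

PV(dividends) I = 5.34·e^(−0.0109·5/12) + 5.34·e^(−0.0109·15/12)
I = 5.3158 + 5.2677 = 10.5835
F = (S − I)·e^(rT) = (284.51 − 10.5835) · e^(0.0109·16/12)
= 273.9265 · e^0.014533 = 273.9265 × 1.014639 = ¥277.94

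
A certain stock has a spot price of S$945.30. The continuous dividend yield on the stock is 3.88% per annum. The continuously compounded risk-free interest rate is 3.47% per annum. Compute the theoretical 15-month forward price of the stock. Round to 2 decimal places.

F = S·e^((r − q)T) = 945.30 · e^((0.0347 − 0.0388) × 15/12)
= 945.30 · e^-0.005125 = 945.30 × 0.994888
F = S$940.47

S$940.47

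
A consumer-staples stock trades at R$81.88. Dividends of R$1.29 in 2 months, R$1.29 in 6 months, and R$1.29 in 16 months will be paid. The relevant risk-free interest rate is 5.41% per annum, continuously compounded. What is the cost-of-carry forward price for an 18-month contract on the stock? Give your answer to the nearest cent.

PV(dividends) I = 1.29·e^(−0.0541·2/12) + 1.29·e^(−0.0541·6/12) + 1.29·e^(−0.0541·16/12)
I = 1.2784 + 1.2556 + 1.2002 = 3.7342
F = (S − I)·e^(rT) = (81.88 − 3.7342) · e^(0.0541·18/12)
= 78.1458 · e^0.081150 = 78.1458 × 1.084534 = R$84.75

R$84.75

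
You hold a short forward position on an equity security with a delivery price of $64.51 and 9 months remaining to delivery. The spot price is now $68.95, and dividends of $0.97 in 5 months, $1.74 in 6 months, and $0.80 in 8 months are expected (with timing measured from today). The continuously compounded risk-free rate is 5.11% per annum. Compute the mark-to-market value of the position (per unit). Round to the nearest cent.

-$3.45

PV(remaining dividends) I = 0.97·e^(−0.0511·5/12) + 1.74·e^(−0.0511·6/12) + 0.80·e^(−0.0511·8/12) = 3.4189
Current forward F = (S − I)·e^(rT) = (68.95 − 3.4189)·e^(0.0511·9/12) = 65.5311 × 1.039069 = 68.0913
Value (long) = (F − K)·e^(−rT) = (68.0913 − 64.51) × 0.962400 = 3.4466
Short position value = −(long value) = -$3.45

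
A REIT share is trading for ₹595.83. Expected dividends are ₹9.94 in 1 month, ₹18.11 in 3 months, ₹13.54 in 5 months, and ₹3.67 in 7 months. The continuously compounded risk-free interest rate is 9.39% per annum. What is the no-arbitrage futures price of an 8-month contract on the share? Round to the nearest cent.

PV(dividends) I = 9.94·e^(−0.0939·1/12) + 18.11·e^(−0.0939·3/12) + 13.54·e^(−0.0939·5/12) + 3.67·e^(−0.0939·7/12)
I = 9.8625 + 17.6898 + 13.0205 + 3.4744 = 44.0472
F = (S − I)·e^(rT) = (595.83 − 44.0472) · e^(0.0939·8/12)
= 551.7828 · e^0.062600 = 551.7828 × 1.064601 = ₹587.43

₹587.43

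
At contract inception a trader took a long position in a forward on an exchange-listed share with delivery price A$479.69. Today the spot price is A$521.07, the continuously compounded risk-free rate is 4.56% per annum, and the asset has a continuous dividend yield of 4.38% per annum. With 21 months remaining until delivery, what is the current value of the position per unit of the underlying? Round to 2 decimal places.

Current fair forward for the remaining 21 months: F = S·e^((r − q)·T), (r − q) = 0.0456 − 0.0438 = 0.0018
F = 521.07 · e^(0.0018 × 21/12) = 521.07 × 1.003155 = 522.7140
Value of long forward = (F − K)·e^(−rT) = (522.7140 − 479.69) · e^(−0.0456·21/12)
= 43.0240 × 0.923301 = 39.72

A$39.72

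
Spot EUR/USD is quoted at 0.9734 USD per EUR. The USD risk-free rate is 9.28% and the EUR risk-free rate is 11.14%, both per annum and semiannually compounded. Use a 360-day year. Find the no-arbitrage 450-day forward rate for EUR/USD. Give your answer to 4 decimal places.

0.9521

By covered interest parity, F = S · (1+r_USD/2)^(2T) / (1+r_EUR/2)^(2T)
= 0.9734 × 1.120068 / 1.145121 = 0.9734 × 0.978122
F = 0.9521 USD per EUR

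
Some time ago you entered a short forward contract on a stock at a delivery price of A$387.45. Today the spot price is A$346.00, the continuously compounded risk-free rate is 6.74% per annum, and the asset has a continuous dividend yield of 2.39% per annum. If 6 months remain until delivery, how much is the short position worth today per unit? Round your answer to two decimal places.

Current fair forward for the remaining 6 months: F = S·e^((r − q)·T), (r − q) = 0.0674 − 0.0239 = 0.0435
F = 346.00 · e^(0.0435 × 6/12) = 346.00 × 1.021988 = 353.6078
Value of long forward = (F − K)·e^(−rT) = (353.6078 − 387.45) · e^(−0.0674·6/12)
= -33.8422 × 0.966862 = -32.72
Short position value = −(long value) = A$32.72

A$32.72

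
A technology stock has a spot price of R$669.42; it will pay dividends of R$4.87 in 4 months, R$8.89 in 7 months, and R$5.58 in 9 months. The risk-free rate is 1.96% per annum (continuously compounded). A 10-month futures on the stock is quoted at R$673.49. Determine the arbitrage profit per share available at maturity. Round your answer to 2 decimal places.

PV(dividends) I = 4.87·e^(−0.0196·4/12) + 8.89·e^(−0.0196·7/12) + 5.58·e^(−0.0196·9/12) = 19.1258
Fair futures F* = (S − I)·e^(rT) = (669.42 − 19.1258)·e^0.016333 = 650.2942 × 1.016467 = 661.0026
Market R$673.49 > fair 661.0026: forward overpriced → cash-and-carry (borrow at r, buy the stock and collect the dividends, short the forward).
Profit at T = |F_mkt − F*| = |673.49 − 661.0026| = R$12.49 per share

R$12.49 per share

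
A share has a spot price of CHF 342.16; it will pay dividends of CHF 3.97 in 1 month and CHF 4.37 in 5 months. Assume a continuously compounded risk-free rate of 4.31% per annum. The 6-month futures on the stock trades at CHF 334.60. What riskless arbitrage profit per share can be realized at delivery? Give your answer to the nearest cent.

PV(dividends) I = 3.97·e^(−0.0431·1/12) + 4.37·e^(−0.0431·5/12) = 8.2480
Fair futures F* = (S − I)·e^(rT) = (342.16 − 8.2480)·e^0.021550 = 333.9120 × 1.021784 = 341.1859
Market CHF 334.60 < fair 341.1859: forward underpriced → reverse cash-and-carry (short the stock, invest proceeds at r, pay the dividends, go long the forward).
Profit at T = |F_mkt − F*| = |334.60 − 341.1859| = CHF 6.59 per share

CHF 6.59 per share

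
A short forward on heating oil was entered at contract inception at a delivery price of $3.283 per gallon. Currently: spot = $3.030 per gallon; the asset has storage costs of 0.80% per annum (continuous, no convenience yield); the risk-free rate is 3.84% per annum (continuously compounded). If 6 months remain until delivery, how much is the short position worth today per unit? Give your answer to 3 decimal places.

Current fair forward for the remaining 6 months: F = S·e^((r + u)·T), (r + u) = 0.0384 + 0.0080 = 0.0464
F = 3.030 · e^(0.0464 × 6/12) = 3.030 × 1.023471 = 3.1011
Value of long forward = (F − K)·e^(−rT) = (3.1011 − 3.283) · e^(−0.0384·6/12)
= -0.1819 × 0.980983 = -0.178
Short position value = −(long value) = $0.178

$0.178 per gallon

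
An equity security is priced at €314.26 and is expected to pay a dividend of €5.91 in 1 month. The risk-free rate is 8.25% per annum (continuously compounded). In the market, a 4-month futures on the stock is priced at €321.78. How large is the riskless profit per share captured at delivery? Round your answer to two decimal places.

PV(dividends) I = 5.91·e^(−0.0825·1/12) = 5.8695
Fair futures F* = (S − I)·e^(rT) = (314.26 − 5.8695)·e^0.027500 = 308.3905 × 1.027882 = 316.9890
Market €321.78 > fair 316.9890: forward overpriced → cash-and-carry (borrow at r, buy the stock and collect the dividends, short the forward).
Profit at T = |F_mkt − F*| = |321.78 − 316.9890| = €4.79 per share

€4.79 per share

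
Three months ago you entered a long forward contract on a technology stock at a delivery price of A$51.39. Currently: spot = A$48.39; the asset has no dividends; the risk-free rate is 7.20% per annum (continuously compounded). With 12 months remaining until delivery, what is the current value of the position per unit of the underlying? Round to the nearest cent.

Current fair forward for the remaining 12 months: F = S·e^(r·T), r = 0.0720
F = 48.39 · e^(0.0720 × 12/12) = 48.39 × 1.074655 = 52.0026
Value of long forward = (F − K)·e^(−rT) = (52.0026 − 51.39) · e^(−0.0720·12/12)
= 0.6126 × 0.930531 = 0.57

A$0.57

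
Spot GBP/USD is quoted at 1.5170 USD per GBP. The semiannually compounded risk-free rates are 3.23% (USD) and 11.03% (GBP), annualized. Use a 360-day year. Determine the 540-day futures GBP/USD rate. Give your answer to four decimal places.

1.3549

By covered interest parity, F = S · (1+r_USD/2)^(2T) / (1+r_GBP/2)^(2T)
= 1.5170 × 1.049237 / 1.174742 = 1.5170 × 0.893164
F = 1.3549 USD per GBP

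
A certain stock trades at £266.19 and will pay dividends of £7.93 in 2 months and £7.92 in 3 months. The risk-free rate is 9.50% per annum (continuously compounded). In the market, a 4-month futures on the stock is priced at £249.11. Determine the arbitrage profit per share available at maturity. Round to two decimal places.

£9.60 per share

PV(dividends) I = 7.93·e^(−0.0950·2/12) + 7.92·e^(−0.0950·3/12) = 15.5395
Fair futures F* = (S − I)·e^(rT) = (266.19 − 15.5395)·e^0.031667 = 250.6505 × 1.032174 = 258.7149
Market £249.11 < fair 258.7149: forward underpriced → reverse cash-and-carry (short the stock, invest proceeds at r, pay the dividends, go long the forward).
Profit at T = |F_mkt − F*| = |249.11 − 258.7149| = £9.60 per share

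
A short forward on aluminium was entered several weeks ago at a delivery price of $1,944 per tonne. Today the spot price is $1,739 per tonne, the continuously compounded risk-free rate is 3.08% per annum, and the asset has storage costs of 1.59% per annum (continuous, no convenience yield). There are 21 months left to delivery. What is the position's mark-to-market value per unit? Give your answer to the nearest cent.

Current fair forward for the remaining 21 months: F = S·e^((r + u)·T), (r + u) = 0.0308 + 0.0159 = 0.0467
F = 1739 · e^(0.0467 × 21/12) = 1739 × 1.08515735 = 1887.0886
Value of long forward = (F − K)·e^(−rT) = (1887.0886 − 1944) · e^(−0.0308·21/12)
= -56.9114 × 0.94752685 = -53.93
Short position value = −(long value) = $53.93

$53.93 per tonne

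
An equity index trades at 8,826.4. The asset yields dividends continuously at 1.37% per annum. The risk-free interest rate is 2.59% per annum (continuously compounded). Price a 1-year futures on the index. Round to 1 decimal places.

F = S·e^((r − q)T) = 8826.4 · e^((0.0259 − 0.0137) × 1)
= 8826.4 · e^0.012200 = 8826.4 × 1.012275
F = 8,934.7

8,934.7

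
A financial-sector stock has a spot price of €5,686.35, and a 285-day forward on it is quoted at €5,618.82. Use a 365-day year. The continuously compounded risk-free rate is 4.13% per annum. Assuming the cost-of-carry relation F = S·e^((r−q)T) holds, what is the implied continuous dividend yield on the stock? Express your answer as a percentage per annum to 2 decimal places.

From F = S·e^((r−q)T): (r − q) = ln(F/S)/T
ln(5618.82/5686.35) = ln(0.988124) = -0.011947
(r − q) = -0.011947 / (285/365) = -0.015301
q = r − ln(F/S)/T = 0.0413 + 0.015301 = 0.056601
q = 5.66%

5.66%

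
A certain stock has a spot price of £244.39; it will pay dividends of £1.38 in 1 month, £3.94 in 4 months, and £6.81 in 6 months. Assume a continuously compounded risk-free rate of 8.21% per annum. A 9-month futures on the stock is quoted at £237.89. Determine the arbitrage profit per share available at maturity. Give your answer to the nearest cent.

PV(dividends) I = 1.38·e^(−0.0821·1/12) + 3.94·e^(−0.0821·4/12) + 6.81·e^(−0.0821·6/12) = 11.7403
Fair futures F* = (S − I)·e^(rT) = (244.39 − 11.7403)·e^0.061575 = 232.6497 × 1.063510 = 247.4253
Market £237.89 < fair 247.4253: forward underpriced → reverse cash-and-carry (short the stock, invest proceeds at r, pay the dividends, go long the forward).
Profit at T = |F_mkt − F*| = |237.89 − 247.4253| = £9.54 per share

£9.54 per share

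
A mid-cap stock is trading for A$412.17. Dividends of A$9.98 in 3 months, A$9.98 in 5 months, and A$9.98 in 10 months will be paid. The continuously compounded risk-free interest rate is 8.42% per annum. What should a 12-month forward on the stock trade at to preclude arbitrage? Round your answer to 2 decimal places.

A$417.14

PV(dividends) I = 9.98·e^(−0.0842·3/12) + 9.98·e^(−0.0842·5/12) + 9.98·e^(−0.0842·10/12)
I = 9.7721 + 9.6359 + 9.3037 = 28.7117
F = (S − I)·e^(rT) = (412.17 − 28.7117) · e^(0.0842·12/12)
= 383.4583 · e^0.084200 = 383.4583 × 1.087846 = A$417.14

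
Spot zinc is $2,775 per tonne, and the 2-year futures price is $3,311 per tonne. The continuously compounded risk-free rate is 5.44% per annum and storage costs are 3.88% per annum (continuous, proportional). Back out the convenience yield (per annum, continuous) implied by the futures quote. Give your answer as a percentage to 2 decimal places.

F = S·e^((r+u−y)T) ⇒ (r+u−y) = ln(F/S)/T
ln(3311/2775) = 0.176600; /T ⇒ 0.088300
y = r + u − ln(F/S)/T = 0.0544 + 0.0388 − 0.088300 = 0.004900
y = 0.49%

0.49%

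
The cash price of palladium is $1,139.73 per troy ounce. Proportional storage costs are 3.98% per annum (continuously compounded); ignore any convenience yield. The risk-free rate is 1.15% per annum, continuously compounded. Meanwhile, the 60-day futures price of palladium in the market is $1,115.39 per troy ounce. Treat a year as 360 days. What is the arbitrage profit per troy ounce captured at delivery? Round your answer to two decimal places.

$34.13 per troy ounce

Fair futures: F* = S·e^(carry·T), with carry = (r + u) = 0.0115 + 0.0398 = 0.0513
F* = 1139.73 · e^(0.0513 × 60/360) = 1139.73 · e^0.00855000 = 1139.73 × 1.00858666 = $1149.5165
Market $1115.39 < fair $1149.5165: forward underpriced → reverse cash-and-carry (short spot, go long the forward).
At maturity, profit = |F_mkt − F*| = |1115.39 − 1149.5165| = $34.13 per troy ounce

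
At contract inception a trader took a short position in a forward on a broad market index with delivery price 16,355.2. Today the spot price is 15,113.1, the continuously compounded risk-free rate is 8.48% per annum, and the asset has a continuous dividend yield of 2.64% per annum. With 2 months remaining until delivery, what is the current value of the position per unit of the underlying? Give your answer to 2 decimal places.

1078.92

Current fair forward for the remaining 2 months: F = S·e^((r − q)·T), (r − q) = 0.0848 − 0.0264 = 0.0584
F = 15113.1 · e^(0.0584 × 2/12) = 15113.1 × 1.00978086 = 15260.9191
Value of long forward = (F − K)·e^(−rT) = (15260.9191 − 16355.2) · e^(−0.0848·2/12)
= -1094.2809 × 0.98596607 = -1078.92
Short position value = −(long value) = 1078.92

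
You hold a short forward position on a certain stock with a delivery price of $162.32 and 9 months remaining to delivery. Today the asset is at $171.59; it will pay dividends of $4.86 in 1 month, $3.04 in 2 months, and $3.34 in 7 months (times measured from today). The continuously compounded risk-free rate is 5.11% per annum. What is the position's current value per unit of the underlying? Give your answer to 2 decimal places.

PV(remaining dividends) I = 4.86·e^(−0.0511·1/12) + 3.04·e^(−0.0511·2/12) + 3.34·e^(−0.0511·7/12) = 11.0955
Current forward F = (S − I)·e^(rT) = (171.59 − 11.0955)·e^(0.0511·9/12) = 160.4945 × 1.039069 = 166.7649
Value (long) = (F − K)·e^(−rT) = (166.7649 − 162.32) × 0.962400 = 4.2778
Short position value = −(long value) = -$4.28

-$4.28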